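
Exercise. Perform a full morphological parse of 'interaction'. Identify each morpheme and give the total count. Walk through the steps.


Step 1: Identify prefix: 'inter' (meaning: between)
Step 2: Identify root: 'act'
Step 3: Identify suffix(es): 'ion'
Decomposition: inter- (prefix: between) + act (root) + -ion (suffix: act of)
Total morphemes: 3

3 morphemes (inter- (prefix: between) + act (root) + -ion (suffix: act of))


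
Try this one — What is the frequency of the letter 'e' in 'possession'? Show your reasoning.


Letter 'e' in 'possession': found at position(s) 5 = 1 occurrence(s).

1


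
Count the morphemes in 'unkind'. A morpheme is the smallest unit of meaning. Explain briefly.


Decomposition: un- (prefix) + kind (root) = 2 morpheme(s)

2 morphemes


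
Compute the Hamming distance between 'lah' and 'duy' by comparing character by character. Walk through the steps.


Alignment:
Position 1: 'l' vs 'd' = DIFFER
Position 2: 'a' vs 'u' = DIFFER
Position 3: 'h' vs 'y' = DIFFER
Total differences: 3

3


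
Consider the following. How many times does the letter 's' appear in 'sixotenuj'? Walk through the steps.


Letter 's' in 'sixotenuj': found at position(s) 1 = 1 occurrence(s).

1


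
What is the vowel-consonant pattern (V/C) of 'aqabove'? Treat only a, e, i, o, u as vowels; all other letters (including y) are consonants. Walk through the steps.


Letter mapping: a = V, q = C, a = V, b = C, o = V, v = C, e = V.

VCVCVCV


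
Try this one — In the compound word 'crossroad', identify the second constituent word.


Split 'crossroad' into 'cross' + 'road'. The second part is 'road'.

road


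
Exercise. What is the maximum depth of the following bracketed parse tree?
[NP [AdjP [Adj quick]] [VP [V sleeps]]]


Count bracket nesting levels:
'[' at pos 0: depth = 1
'[' at pos 4: depth = 2
'[' at pos 10: depth = 3
'[' at pos 23: depth = 2
'[' at pos 27: depth = 3
Maximum depth reached: 3

3


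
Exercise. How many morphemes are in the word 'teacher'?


Decomposition: teach (root) + -er (suffix) = 2 morpheme(s)

2 morphemes


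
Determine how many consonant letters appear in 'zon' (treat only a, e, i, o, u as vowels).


Consonants in 'zon': z, n = 2 consonants.

2


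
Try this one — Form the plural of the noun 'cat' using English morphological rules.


Apply rule: Add -s. 'cat' becomes 'cats'.

cats


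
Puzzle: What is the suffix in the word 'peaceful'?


The word 'peaceful' = 'peace' (root) + '-ful' (suffix). The suffix is '-ful'.

ful


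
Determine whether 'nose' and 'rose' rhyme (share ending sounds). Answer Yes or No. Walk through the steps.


Rime (stressed vowel + following sounds) of 'nose': -ose = /oʊz/
Rime of 'rose': -ose = /oʊz/
/oʊz/ and /oʊz/ are the same ending sound, so the words rhyme.

Yes


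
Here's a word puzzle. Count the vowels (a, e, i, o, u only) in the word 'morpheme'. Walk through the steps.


Vowels in 'morpheme': o, e, e = 3 vowels.

3


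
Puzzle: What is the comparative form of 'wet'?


Apply comparative formation (double final consonant, add -er): 'wet' -> 'wetter'.

wetter


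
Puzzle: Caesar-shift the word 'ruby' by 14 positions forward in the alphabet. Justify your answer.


Shift each letter by 14: r -> f, u -> i, b -> p, y -> m. Result: 'fipm'.

fipm


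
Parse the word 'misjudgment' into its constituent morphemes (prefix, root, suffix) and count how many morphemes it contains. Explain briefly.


Step 1: Identify prefix: 'mis' (meaning: wrongly)
Step 2: Identify root: 'judge'
Step 3: Identify suffix(es): 'ment'
Decomposition: mis- (prefix: wrongly) + judge (root) + -ment (suffix: action/result)
Total morphemes: 3

3 morphemes (mis- (prefix: wrongly) + judge (root) + -ment (suffix: action/result))


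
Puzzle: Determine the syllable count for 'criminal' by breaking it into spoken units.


Break 'criminal' into syllables: crim-i-nal -> crim | i | nal = 3 syllables

3 syllables


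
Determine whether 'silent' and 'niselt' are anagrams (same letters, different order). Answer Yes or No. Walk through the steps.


Sorted letters of 'silent': 'eilnst'
Sorted letters of 'niselt': 'eilnst'
They match.

Yes


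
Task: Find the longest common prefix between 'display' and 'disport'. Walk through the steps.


Compare from the start: 4 characters match: 'disp'. Mismatch at position 5: 'l' vs 'o'.

disp


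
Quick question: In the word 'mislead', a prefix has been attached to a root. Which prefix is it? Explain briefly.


The word 'mislead' = 'mis' (prefix) + 'lead' (root). The prefix is 'mis'.

mis


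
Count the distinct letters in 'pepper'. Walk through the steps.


Unique letters in 'pepper': {e, p, r} = 3 distinct letters.

3


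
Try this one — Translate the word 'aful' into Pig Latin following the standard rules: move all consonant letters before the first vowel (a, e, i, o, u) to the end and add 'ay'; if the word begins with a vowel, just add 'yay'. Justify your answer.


'aful' starts with a vowel, so add 'yay': 'afulyay'.

afulyay


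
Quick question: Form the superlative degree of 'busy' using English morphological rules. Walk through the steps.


Apply superlative formation (consonant + y: change y to i, add -est): 'busy' -> 'busiest'.

busiest


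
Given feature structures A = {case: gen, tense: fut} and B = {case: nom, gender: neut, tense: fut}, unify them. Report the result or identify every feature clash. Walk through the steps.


Compare features:
case: A=gen vs B=nom -> CLASH
gender: A=_ vs B=neut -> unified: neut
tense: A=fut vs B=fut -> unified: fut
Clash detected on feature 'case' (gen vs nom); unification fails.

CLASH on 'case' (gen vs nom)


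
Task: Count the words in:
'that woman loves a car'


Split into words: that | woman | loves | a | car = 5 words.

5


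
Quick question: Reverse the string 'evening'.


Reverse 'evening' character by character: 'gnineve'.

gnineve


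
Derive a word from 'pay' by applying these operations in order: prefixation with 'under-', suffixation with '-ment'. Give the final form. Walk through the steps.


Step 1: Add prefix 'under-' to 'pay' = 'underpay'
Step 2: Add suffix '-ment' to 'underpay' = 'underpayment'

underpayment


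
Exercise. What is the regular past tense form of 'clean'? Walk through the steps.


Apply rule: Add -ed. 'clean' becomes 'cleaned'.

cleaned


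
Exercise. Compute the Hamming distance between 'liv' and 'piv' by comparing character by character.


Alignment:
Position 1: 'l' vs 'p' = DIFFER
Position 2: 'i' vs 'i' = match
Position 3: 'v' vs 'v' = match
Total differences: 1

1


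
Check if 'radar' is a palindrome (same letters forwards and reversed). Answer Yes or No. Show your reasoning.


Forward: 'radar'
Reversed: 'radar'
They are identical.

Yes


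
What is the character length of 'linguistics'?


Spell out 'linguistics' and number each letter: l(1), i(2), n(3), g(4), u(5), i(6), s(7), t(8), i(9), c(10), s(11). Total: 11 letters.

11


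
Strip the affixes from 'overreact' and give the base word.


Remove prefix 'over' from 'overreact' to get root 'react'.

react


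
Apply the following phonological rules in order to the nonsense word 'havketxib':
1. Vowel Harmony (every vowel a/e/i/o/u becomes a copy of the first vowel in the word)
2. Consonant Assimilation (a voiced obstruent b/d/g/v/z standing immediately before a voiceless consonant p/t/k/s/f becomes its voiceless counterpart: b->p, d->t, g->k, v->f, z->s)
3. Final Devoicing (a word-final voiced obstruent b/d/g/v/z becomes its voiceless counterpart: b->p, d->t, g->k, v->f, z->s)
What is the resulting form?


Starting form: 'havketxib'
Rule 1: Vowel Harmony: all vowels become 'a' (matching first vowel). 'havketxib' -> 'havkatxab'
Rule 2: Consonant Assimilation: voiced obstruent before voiceless consonant becomes voiceless ('vk' -> 'fk'). 'havkatxab' -> 'hafkatxab'
Rule 3: Final Devoicing: word-final voiced obstruent 'b' becomes voiceless 'p'. 'hafkatxab' -> 'hafkatxap'
Final form: 'hafkatxap'

hafkatxap


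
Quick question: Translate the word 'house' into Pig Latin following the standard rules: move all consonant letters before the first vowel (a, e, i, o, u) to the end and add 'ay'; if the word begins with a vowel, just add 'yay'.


'house': move consonant cluster 'h' to end and add 'ay': 'ousehay'.

ousehay


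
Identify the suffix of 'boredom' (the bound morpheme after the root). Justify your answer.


The word 'boredom' = 'bore' (root) + '-dom' (suffix). The suffix is '-dom'.

dom


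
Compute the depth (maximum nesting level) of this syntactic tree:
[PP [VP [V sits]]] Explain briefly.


Count bracket nesting levels:
'[' at pos 0: depth = 1
'[' at pos 4: depth = 2
'[' at pos 8: depth = 3
Maximum depth reached: 3

3


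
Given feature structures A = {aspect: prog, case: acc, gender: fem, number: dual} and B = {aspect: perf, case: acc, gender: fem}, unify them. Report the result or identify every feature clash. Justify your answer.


Compare features:
aspect: A=prog vs B=perf -> CLASH
case: A=acc vs B=acc -> unified: acc
gender: A=fem vs B=fem -> unified: fem
number: A=dual vs B=_ -> unified: dual
Clash detected on feature 'aspect' (prog vs perf); unification fails.

CLASH on 'aspect' (prog vs perf)


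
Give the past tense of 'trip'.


Apply rule: Double final consonant and add -ed. 'trip' becomes 'tripped'.

tripped


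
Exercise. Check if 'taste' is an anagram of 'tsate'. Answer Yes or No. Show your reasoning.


Sorted letters of 'taste': 'aestt'
Sorted letters of 'tsate': 'aestt'
They match.

Yes


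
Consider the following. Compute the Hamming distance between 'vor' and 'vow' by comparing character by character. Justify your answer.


Alignment:
Position 1: 'v' vs 'v' = match
Position 2: 'o' vs 'o' = match
Position 3: 'r' vs 'w' = DIFFER
Total differences: 1

1


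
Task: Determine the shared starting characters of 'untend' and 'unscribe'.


Compare from the start: 2 characters match: 'un'. Mismatch at position 3: 't' vs 's'.

un


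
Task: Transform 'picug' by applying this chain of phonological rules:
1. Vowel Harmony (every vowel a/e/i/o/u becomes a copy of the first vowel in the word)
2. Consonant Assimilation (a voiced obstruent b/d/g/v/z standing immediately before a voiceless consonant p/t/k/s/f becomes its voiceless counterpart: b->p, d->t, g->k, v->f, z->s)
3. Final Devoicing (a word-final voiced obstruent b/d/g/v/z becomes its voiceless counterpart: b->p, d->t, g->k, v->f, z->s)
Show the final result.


Starting form: 'picug'
Rule 1: Vowel Harmony: all vowels become 'i' (matching first vowel). 'picug' -> 'picig'
Rule 2: Consonant Assimilation: no voiced obstruent (b/d/g/v/z) stands immediately before a voiceless consonant (p/t/k/s/f). No change.
Rule 3: Final Devoicing: word-final voiced obstruent 'g' becomes voiceless 'k'. 'picig' -> 'picik'
Final form: 'picik'

picik


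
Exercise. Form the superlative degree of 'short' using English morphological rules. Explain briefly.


Apply superlative formation (add -est): 'short' -> 'shortest'.

shortest


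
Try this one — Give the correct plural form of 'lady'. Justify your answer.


Apply rule: Change -y to -ies (consonant + y). 'lady' becomes 'ladies'.

ladies


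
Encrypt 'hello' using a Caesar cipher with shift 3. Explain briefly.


Shift each letter by 3: h -> k, e -> h, l -> o, l -> o, o -> r. Result: 'khoor'.

khoor


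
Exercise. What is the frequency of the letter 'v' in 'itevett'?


Letter 'v' in 'itevett': found at position(s) 4 = 1 occurrence(s).

1


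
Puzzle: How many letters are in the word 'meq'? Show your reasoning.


Spell out 'meq' and number each letter: m(1), e(2), q(3). Total: 3 letters.

3


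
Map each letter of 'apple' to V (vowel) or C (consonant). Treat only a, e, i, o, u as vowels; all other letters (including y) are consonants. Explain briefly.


Letter mapping: a = V, p = C, p = C, l = C, e = V.

VCCCV


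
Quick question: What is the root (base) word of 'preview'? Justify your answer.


Remove prefix 'pre' from 'preview' to get root 'view'.

view


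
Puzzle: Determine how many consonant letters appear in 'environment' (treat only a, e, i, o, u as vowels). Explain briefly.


Consonants in 'environment': n, v, r, n, m, n, t = 7 consonants.

7


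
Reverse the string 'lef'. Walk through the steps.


Reverse 'lef' character by character: 'fel'.

fel


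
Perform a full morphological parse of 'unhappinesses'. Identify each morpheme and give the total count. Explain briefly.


Step 1: Identify prefix: 'un' (meaning: not/reverse)
Step 2: Identify root: 'happy'
Step 3: Identify suffix(es): 'ness, es'
Decomposition: un- (prefix: not/reverse) + happy (root) + -ness (suffix: state of) + -es (plural)
Total morphemes: 4

4 morphemes (un- (prefix: not/reverse) + happy (root) + -ness (suffix: state of) + -es (plural))


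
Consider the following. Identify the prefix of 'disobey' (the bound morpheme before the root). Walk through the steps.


The word 'disobey' = 'dis' (prefix) + 'obey' (root). The prefix is 'dis'.

dis


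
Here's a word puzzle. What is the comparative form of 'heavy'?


Apply comparative formation (consonant + y: change y to i, add -er): 'heavy' -> 'heavier'.

heavier


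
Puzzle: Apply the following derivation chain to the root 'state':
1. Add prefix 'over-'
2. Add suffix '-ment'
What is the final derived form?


Step 1: Add prefix 'over-' to 'state' = 'overstate'
Step 2: Add suffix '-ment' to 'overstate' = 'overstatement'

overstatement


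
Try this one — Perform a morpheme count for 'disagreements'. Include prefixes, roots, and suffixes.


Decomposition: dis- (prefix) + agree (root) + -ment (suffix) + -s (plural) = 4 morpheme(s)

4 morphemes


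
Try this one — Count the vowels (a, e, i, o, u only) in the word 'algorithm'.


Vowels in 'algorithm': a, o, i = 3 vowels.

3


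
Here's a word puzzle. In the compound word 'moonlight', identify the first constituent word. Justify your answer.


Split 'moonlight' into 'moon' + 'light'. The first part is 'moon'.

moon


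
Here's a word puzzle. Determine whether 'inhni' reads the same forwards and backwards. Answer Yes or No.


Forward: 'inhni'
Reversed: 'inhni'
They are identical.

Yes


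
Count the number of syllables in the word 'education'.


Break 'education' into syllables: ed-u-ca-tion -> ed | u | ca | tion = 4 syllables

4 syllables


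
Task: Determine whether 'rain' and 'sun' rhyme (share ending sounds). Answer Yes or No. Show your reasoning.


Rime (stressed vowel + following sounds) of 'rain': -ain = /eɪn/
Rime of 'sun': -un = /ʌn/
/eɪn/ and /ʌn/ are different ending sounds, so the words do not rhyme.

No


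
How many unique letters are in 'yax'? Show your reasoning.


Unique letters in 'yax': {a, x, y} = 3 distinct letters.

3


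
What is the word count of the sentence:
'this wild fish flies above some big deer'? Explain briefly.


Split into words: this | wild | fish | flies | above | some | big | deer = 8 words.

8


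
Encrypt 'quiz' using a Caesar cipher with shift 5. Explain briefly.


Shift each letter by 5: q -> v, u -> z, i -> n, z -> e. Result: 'vzne'.

vzne


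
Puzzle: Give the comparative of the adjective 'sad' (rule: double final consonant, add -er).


Apply comparative formation (double final consonant, add -er): 'sad' -> 'sadder'.

sadder


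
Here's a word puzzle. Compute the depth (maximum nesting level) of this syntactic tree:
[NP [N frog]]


Count bracket nesting levels:
'[' at pos 0: depth = 1
'[' at pos 4: depth = 2
Maximum depth reached: 2

2


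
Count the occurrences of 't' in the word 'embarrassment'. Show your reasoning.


Letter 't' in 'embarrassment': found at position(s) 13 = 1 occurrence(s).

1


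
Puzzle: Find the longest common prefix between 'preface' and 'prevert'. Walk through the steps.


Compare from the start: 3 characters match: 'pre'. Mismatch at position 4: 'f' vs 'v'.

pre


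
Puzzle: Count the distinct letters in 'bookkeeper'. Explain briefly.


Unique letters in 'bookkeeper': {b, e, k, o, p, r} = 6 distinct letters.

6


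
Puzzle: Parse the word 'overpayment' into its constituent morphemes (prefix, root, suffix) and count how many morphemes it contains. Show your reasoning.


Step 1: Identify prefix: 'over' (meaning: excessively)
Step 2: Identify root: 'pay'
Step 3: Identify suffix(es): 'ment'
Decomposition: over- (prefix: excessively) + pay (root) + -ment (suffix: action/result)
Total morphemes: 3

3 morphemes (over- (prefix: excessively) + pay (root) + -ment (suffix: action/result))


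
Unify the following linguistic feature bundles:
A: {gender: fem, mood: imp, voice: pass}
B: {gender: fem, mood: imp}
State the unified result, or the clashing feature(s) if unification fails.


Compare features:
gender: A=fem vs B=fem -> unified: fem
mood: A=imp vs B=imp -> unified: imp
voice: A=pass vs B=_ -> unified: pass
No clashes found.

Unified: {gender: fem, mood: imp, voice: pass}


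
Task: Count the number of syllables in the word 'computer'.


Break 'computer' into syllables: com-pu-ter -> com | pu | ter = 3 syllables

3 syllables


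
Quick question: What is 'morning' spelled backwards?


Reverse 'morning' character by character: 'gninrom'.

gninrom


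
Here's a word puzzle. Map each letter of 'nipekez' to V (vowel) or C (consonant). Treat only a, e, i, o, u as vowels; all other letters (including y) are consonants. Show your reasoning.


Letter mapping: n = C, i = V, p = C, e = V, k = C, e = V, z = C.

CVCVCVC


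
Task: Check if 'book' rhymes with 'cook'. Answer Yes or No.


Rime (stressed vowel + following sounds) of 'book': -ook = /ʊk/
Rime of 'cook': -ook = /ʊk/
/ʊk/ and /ʊk/ are the same ending sound, so the words rhyme.

Yes


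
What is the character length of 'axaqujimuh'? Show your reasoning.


Spell out 'axaqujimuh' and number each letter: a(1), x(2), a(3), q(4), u(5), j(6), i(7), m(8), u(9), h(10). Total: 10 letters.

10


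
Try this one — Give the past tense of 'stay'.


Apply rule: Add -ed. 'stay' becomes 'stayed'.

stayed


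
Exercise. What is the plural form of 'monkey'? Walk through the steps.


Apply rule: Add -s. 'monkey' becomes 'monkeys'.

monkeys


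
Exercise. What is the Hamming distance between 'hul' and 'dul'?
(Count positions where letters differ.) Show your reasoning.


Alignment:
Position 1: 'h' vs 'd' = DIFFER
Position 2: 'u' vs 'u' = match
Position 3: 'l' vs 'l' = match
Total differences: 1

1


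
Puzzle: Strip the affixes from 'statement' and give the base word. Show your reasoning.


Remove suffix '-ment' from 'statement' to get root 'state'.

state


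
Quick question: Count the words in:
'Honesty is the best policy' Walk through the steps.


Split into words: Honesty | is | the | best | policy = 5 words.

5


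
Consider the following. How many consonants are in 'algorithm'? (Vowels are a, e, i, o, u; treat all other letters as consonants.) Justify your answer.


Consonants in 'algorithm': l, g, r, t, h, m = 6 consonants.

6


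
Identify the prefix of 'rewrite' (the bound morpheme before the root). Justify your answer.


The word 'rewrite' = 're' (prefix) + 'write' (root). The prefix is 're'.

re


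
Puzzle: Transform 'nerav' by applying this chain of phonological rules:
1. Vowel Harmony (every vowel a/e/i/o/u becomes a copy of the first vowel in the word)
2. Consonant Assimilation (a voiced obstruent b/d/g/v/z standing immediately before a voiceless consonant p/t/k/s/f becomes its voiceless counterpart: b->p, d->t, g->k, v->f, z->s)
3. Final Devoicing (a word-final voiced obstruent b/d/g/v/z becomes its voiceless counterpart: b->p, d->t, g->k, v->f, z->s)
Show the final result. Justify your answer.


Starting form: 'nerav'
Rule 1: Vowel Harmony: all vowels become 'e' (matching first vowel). 'nerav' -> 'nerev'
Rule 2: Consonant Assimilation: no voiced obstruent (b/d/g/v/z) stands immediately before a voiceless consonant (p/t/k/s/f). No change.
Rule 3: Final Devoicing: word-final voiced obstruent 'v' becomes voiceless 'f'. 'nerev' -> 'neref'
Final form: 'neref'

neref


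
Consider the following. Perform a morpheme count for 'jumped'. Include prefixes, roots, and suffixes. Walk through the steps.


Decomposition: jump (root) + -ed (suffix) = 2 morpheme(s)

2 morphemes


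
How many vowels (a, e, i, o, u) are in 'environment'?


Vowels in 'environment': e, i, o, e = 4 vowels.

4


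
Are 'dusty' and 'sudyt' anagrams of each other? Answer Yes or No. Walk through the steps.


Sorted letters of 'dusty': 'dstuy'
Sorted letters of 'sudyt': 'dstuy'
They match.

Yes


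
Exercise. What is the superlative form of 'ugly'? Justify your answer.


Apply superlative formation (consonant + y: change y to i, add -est): 'ugly' -> 'ugliest'.

ugliest


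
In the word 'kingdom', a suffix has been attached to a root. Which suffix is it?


The word 'kingdom' = 'king' (root) + '-dom' (suffix). The suffix is '-dom'.

dom


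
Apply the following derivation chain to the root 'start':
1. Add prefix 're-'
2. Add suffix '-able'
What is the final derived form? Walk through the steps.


Step 1: Add prefix 're-' to 'start' = 'restart'
Step 2: Add suffix '-able' to 'restart' = 'restartable'

restartable


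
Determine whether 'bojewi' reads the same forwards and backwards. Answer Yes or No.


Forward: 'bojewi'
Reversed: 'iwejob'
They differ.

No


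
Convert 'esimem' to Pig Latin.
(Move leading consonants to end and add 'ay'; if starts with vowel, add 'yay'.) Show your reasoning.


'esimem' starts with a vowel, so add 'yay': 'esimemyay'.

esimemyay


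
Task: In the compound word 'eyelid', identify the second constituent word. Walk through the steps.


Split 'eyelid' into 'eye' + 'lid'. The second part is 'lid'.

lid


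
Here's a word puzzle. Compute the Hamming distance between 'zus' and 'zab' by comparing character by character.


Alignment:
Position 1: 'z' vs 'z' = match
Position 2: 'u' vs 'a' = DIFFER
Position 3: 's' vs 'b' = DIFFER
Total differences: 2

2


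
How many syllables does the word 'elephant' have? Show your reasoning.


Break 'elephant' into syllables: el-e-phant -> el | e | phant = 3 syllables

3 syllables


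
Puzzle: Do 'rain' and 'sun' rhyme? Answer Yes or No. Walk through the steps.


Rime (stressed vowel + following sounds) of 'rain': -ain = /eɪn/
Rime of 'sun': -un = /ʌn/
/eɪn/ and /ʌn/ are different ending sounds, so the words do not rhyme.

No


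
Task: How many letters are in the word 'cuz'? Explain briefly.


Spell out 'cuz' and number each letter: c(1), u(2), z(3). Total: 3 letters.

3


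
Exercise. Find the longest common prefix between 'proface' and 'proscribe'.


Compare from the start: 3 characters match: 'pro'. Mismatch at position 4: 'f' vs 's'.

pro


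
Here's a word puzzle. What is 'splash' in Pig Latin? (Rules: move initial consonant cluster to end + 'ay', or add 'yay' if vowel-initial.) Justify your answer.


'splash': move consonant cluster 'spl' to end and add 'ay': 'ashsplay'.

ashsplay


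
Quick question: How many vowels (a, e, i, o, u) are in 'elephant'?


Vowels in 'elephant': e, e, a = 3 vowels.

3


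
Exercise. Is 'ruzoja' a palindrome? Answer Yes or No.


Forward: 'ruzoja'
Reversed: 'ajozur'
They differ.

No


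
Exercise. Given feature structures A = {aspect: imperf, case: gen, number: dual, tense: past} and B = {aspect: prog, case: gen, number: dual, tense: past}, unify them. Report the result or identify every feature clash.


Compare features:
aspect: A=imperf vs B=prog -> CLASH
case: A=gen vs B=gen -> unified: gen
number: A=dual vs B=dual -> unified: dual
tense: A=past vs B=past -> unified: past
Clash detected on feature 'aspect' (imperf vs prog); unification fails.

CLASH on 'aspect' (imperf vs prog)


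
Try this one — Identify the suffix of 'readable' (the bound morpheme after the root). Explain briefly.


The word 'readable' = 'read' (root) + '-able' (suffix). The suffix is '-able'.

able


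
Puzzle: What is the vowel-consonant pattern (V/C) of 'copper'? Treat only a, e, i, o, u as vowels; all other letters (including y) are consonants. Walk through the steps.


Letter mapping: c = C, o = V, p = C, p = C, e = V, r = C.

CVCCVC


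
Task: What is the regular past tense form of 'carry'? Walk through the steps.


Apply rule: Change -y to -ied. 'carry' becomes 'carried'.

carried


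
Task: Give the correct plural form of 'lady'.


Apply rule: Change -y to -ies (consonant + y). 'lady' becomes 'ladies'.

ladies


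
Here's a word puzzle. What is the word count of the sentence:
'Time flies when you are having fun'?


Split into words: Time | flies | when | you | are | having | fun = 7 words.

7


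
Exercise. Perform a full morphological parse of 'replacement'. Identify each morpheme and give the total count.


Step 1: Identify prefix: 're' (meaning: again)
Step 2: Identify root: 'place'
Step 3: Identify suffix(es): 'ment'
Decomposition: re- (prefix: again) + place (root) + -ment (suffix: action/result)
Total morphemes: 3

3 morphemes (re- (prefix: again) + place (root) + -ment (suffix: action/result))


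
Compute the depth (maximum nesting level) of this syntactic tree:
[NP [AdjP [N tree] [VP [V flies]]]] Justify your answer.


Count bracket nesting levels:
'[' at pos 0: depth = 1
'[' at pos 4: depth = 2
'[' at pos 10: depth = 3
'[' at pos 19: depth = 3
'[' at pos 23: depth = 4
Maximum depth reached: 4

4


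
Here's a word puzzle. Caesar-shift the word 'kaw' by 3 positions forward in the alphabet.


Shift each letter by 3: k -> n, a -> d, w -> z. Result: 'ndz'.

ndz


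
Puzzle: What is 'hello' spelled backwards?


Reverse 'hello' character by character: 'olleh'.

olleh


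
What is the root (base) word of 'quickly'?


Remove suffix '-ly' from 'quickly' to get root 'quick'.

quick


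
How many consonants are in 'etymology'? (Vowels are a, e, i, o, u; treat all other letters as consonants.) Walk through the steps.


Consonants in 'etymology': t, y, m, l, g, y = 6 consonants.

6


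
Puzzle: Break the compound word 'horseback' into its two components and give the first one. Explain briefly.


Split 'horseback' into 'horse' + 'back'. The first part is 'horse'.

horse


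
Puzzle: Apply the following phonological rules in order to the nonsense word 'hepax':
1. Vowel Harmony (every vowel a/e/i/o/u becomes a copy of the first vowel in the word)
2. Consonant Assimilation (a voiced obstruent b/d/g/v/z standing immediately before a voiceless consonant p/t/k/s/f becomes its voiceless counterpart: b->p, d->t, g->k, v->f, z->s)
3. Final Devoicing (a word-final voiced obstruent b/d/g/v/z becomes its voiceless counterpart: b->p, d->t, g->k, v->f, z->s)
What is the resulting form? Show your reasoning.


Starting form: 'hepax'
Rule 1: Vowel Harmony: all vowels become 'e' (matching first vowel). 'hepax' -> 'hepex'
Rule 2: Consonant Assimilation: no voiced obstruent (b/d/g/v/z) stands immediately before a voiceless consonant (p/t/k/s/f). No change.
Rule 3: Final Devoicing: final consonant 'x' is not one of the voiced obstruents b/d/g/v/z. No change.
Final form: 'hepex'

hepex


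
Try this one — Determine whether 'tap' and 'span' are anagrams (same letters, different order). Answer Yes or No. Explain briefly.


Sorted letters of 'tap': 'apt'
Sorted letters of 'span': 'anps'
They do not match.

No


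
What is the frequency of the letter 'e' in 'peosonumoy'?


Letter 'e' in 'peosonumoy': found at position(s) 2 = 1 occurrence(s).

1


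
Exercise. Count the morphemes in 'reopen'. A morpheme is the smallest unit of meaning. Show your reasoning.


Decomposition: re- (prefix) + open (root) = 2 morpheme(s)

2 morphemes


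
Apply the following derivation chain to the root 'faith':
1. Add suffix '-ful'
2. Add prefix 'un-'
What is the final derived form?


Step 1: Add suffix '-ful' to 'faith' = 'faithful'
Step 2: Add prefix 'un-' to 'faithful' = 'unfaithful'

unfaithful


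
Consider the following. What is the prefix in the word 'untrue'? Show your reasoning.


The word 'untrue' = 'un' (prefix) + 'true' (root). The prefix is 'un'.

un


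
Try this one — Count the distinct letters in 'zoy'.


Unique letters in 'zoy': {o, y, z} = 3 distinct letters.

3


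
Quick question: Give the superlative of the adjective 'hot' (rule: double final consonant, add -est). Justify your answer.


Apply superlative formation (double final consonant, add -est): 'hot' -> 'hottest'.

hottest


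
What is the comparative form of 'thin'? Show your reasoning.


Apply comparative formation (double final consonant, add -er): 'thin' -> 'thinner'.

thinner


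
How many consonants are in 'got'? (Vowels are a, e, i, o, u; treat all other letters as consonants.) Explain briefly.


Consonants in 'got': g, t = 2 consonants.

2


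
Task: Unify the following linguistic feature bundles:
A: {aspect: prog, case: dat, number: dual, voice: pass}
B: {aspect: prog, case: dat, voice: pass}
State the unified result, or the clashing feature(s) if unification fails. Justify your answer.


Compare features:
aspect: A=prog vs B=prog -> unified: prog
case: A=dat vs B=dat -> unified: dat
number: A=dual vs B=_ -> unified: dual
voice: A=pass vs B=pass -> unified: pass
No clashes found.

Unified: {aspect: prog, case: dat, number: dual, voice: pass}


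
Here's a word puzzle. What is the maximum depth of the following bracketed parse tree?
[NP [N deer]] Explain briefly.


Count bracket nesting levels:
'[' at pos 0: depth = 1
'[' at pos 4: depth = 2
Maximum depth reached: 2

2


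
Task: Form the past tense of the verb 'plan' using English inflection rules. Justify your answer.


Apply rule: Double final consonant and add -ed. 'plan' becomes 'planned'.

planned


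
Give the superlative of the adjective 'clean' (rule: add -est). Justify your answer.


Apply superlative formation (add -est): 'clean' -> 'cleanest'.

cleanest


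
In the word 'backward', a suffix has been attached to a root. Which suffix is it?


The word 'backward' = 'back' (root) + '-ward' (suffix). The suffix is '-ward'.

ward


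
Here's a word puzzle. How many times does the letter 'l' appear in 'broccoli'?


Letter 'l' in 'broccoli': found at position(s) 7 = 1 occurrence(s).

1


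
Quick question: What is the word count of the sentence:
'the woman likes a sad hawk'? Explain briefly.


Split into words: the | woman | likes | a | sad | hawk = 6 words.

6


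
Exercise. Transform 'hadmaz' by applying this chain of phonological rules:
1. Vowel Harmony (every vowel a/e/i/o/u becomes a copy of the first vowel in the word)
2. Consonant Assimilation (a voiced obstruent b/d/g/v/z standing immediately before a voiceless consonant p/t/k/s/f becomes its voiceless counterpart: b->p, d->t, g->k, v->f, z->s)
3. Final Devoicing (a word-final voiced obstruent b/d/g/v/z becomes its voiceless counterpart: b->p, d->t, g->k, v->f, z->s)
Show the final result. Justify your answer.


Starting form: 'hadmaz'
Rule 1: Vowel Harmony: all vowels already match. No change.
Rule 2: Consonant Assimilation: no voiced obstruent (b/d/g/v/z) stands immediately before a voiceless consonant (p/t/k/s/f). No change.
Rule 3: Final Devoicing: word-final voiced obstruent 'z' becomes voiceless 's'. 'hadmaz' -> 'hadmas'
Final form: 'hadmas'

hadmas


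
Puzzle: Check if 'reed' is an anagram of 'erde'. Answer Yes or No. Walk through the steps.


Sorted letters of 'reed': 'deer'
Sorted letters of 'erde': 'deer'
They match.

Yes


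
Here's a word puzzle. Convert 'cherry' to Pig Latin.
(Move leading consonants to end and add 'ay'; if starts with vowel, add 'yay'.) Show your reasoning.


'cherry': move consonant cluster 'ch' to end and add 'ay': 'errychay'.

errychay


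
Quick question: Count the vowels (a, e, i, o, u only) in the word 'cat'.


Vowels in 'cat': a = 1 vowels.

1


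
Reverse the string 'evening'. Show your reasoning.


Reverse 'evening' character by character: 'gnineve'.

gnineve


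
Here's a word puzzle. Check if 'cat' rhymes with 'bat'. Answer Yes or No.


Rime (stressed vowel + following sounds) of 'cat': -at = /æt/
Rime of 'bat': -at = /æt/
/æt/ and /æt/ are the same ending sound, so the words rhyme.

Yes


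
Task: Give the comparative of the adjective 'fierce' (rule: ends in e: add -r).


Apply comparative formation (ends in e: add -r): 'fierce' -> 'fiercer'.

fiercer


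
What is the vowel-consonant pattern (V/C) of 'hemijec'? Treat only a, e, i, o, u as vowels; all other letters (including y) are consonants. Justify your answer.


Letter mapping: h = C, e = V, m = C, i = V, j = C, e = V, c = C.

CVCVCVC


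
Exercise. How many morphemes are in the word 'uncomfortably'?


Decomposition: un- (prefix) + comfort (root) + -able (suffix) + -ly (suffix) = 4 morpheme(s)

4 morphemes


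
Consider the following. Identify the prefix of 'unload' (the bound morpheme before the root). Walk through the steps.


The word 'unload' = 'un' (prefix) + 'load' (root). The prefix is 'un'.

un


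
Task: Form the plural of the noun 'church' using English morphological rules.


Apply rule: Add -es (sibilant/fricative ending). 'church' becomes 'churches'.

churches


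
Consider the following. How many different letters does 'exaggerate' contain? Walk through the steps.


Unique letters in 'exaggerate': {a, e, g, r, t, x} = 6 distinct letters.

6


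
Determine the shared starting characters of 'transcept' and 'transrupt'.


Compare from the start: 5 characters match: 'trans'. Mismatch at position 6: 'c' vs 'r'.

trans


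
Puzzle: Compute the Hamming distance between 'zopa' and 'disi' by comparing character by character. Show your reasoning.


Alignment:
Position 1: 'z' vs 'd' = DIFFER
Position 2: 'o' vs 'i' = DIFFER
Position 3: 'p' vs 's' = DIFFER
Position 4: 'a' vs 'i' = DIFFER
Total differences: 4

4


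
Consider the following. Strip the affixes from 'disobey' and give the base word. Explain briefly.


Remove prefix 'dis' from 'disobey' to get root 'obey'.

obey


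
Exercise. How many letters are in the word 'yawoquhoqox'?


Spell out 'yawoquhoqox' and number each letter: y(1), a(2), w(3), o(4), q(5), u(6), h(7), o(8), q(9), o(10), x(11). Total: 11 letters.

11


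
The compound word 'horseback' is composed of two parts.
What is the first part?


Split 'horseback' into 'horse' + 'back'. The first part is 'horse'.

horse


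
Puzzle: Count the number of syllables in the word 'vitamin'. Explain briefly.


Break 'vitamin' into syllables: vi-ta-min -> vi | ta | min = 3 syllables

3 syllables


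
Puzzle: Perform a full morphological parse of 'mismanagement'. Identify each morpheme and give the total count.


Step 1: Identify prefix: 'mis' (meaning: wrongly)
Step 2: Identify root: 'manage'
Step 3: Identify suffix(es): 'ment'
Decomposition: mis- (prefix: wrongly) + manage (root) + -ment (suffix: action/result)
Total morphemes: 3

3 morphemes (mis- (prefix: wrongly) + manage (root) + -ment (suffix: action/result))


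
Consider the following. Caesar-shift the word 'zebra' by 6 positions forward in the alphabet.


Shift each letter by 6: z -> f, e -> k, b -> h, r -> x, a -> g. Result: 'fkhxg'.

fkhxg


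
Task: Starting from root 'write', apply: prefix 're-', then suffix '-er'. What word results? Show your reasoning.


Step 1: Add prefix 're-' to 'write' = 'rewrite'
Step 2: Add suffix '-er' to 'rewrite' = 'rewriter'

rewriter


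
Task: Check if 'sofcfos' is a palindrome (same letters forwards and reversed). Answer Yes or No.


Forward: 'sofcfos'
Reversed: 'sofcfos'
They are identical.

Yes


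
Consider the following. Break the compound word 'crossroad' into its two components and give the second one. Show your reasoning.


Split 'crossroad' into 'cross' + 'road'. The second part is 'road'.

road


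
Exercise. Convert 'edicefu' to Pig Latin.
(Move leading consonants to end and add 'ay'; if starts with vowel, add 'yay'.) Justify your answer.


'edicefu' starts with a vowel, so add 'yay': 'edicefuyay'.

edicefuyay


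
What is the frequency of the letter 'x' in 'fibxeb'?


Letter 'x' in 'fibxeb': found at position(s) 4 = 1 occurrence(s).

1


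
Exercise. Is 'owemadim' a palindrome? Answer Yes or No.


Forward: 'owemadim'
Reversed: 'midamewo'
They differ.

No


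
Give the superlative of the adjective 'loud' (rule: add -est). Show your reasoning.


Apply superlative formation (add -est): 'loud' -> 'loudest'.

loudest


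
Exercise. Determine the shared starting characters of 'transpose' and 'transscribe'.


Compare from the start: 5 characters match: 'trans'. Mismatch at position 6: 'p' vs 's'.

trans


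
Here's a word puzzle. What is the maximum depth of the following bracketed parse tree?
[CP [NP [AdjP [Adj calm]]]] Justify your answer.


Count bracket nesting levels:
'[' at pos 0: depth = 1
'[' at pos 4: depth = 2
'[' at pos 8: depth = 3
'[' at pos 14: depth = 4
Maximum depth reached: 4

4


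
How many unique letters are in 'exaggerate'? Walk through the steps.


Unique letters in 'exaggerate': {a, e, g, r, t, x} = 6 distinct letters.

6


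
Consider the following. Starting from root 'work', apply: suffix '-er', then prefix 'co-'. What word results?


Step 1: Add suffix '-er' to 'work' = 'worker'
Step 2: Add prefix 'co-' to 'worker' = 'coworker'

coworker


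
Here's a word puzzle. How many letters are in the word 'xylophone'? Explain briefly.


Spell out 'xylophone' and number each letter: x(1), y(2), l(3), o(4), p(5), h(6), o(7), n(8), e(9). Total: 9 letters.

9


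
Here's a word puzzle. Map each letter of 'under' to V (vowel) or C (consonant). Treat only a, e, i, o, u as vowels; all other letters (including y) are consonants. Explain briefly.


Letter mapping: u = V, n = C, d = C, e = V, r = C.

VCCVC


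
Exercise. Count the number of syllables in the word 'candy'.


Break 'candy' into syllables: can-dy -> can | dy = 2 syllables

2 syllables


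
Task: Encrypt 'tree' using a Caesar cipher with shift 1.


Shift each letter by 1: t -> u, r -> s, e -> f, e -> f. Result: 'usff'.

usff


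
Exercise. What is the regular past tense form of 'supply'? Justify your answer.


Apply rule: Change -y to -ied. 'supply' becomes 'supplied'.

supplied


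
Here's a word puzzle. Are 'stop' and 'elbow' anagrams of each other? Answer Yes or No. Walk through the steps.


Sorted letters of 'stop': 'opst'
Sorted letters of 'elbow': 'below'
They do not match.

No


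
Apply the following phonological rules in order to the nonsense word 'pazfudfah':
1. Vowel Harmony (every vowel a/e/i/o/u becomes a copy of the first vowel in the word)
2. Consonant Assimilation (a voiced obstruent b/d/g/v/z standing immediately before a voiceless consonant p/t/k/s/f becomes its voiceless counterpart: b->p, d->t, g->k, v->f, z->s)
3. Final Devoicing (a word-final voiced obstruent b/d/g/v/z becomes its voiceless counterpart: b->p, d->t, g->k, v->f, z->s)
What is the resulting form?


Starting form: 'pazfudfah'
Rule 1: Vowel Harmony: all vowels become 'a' (matching first vowel). 'pazfudfah' -> 'pazfadfah'
Rule 2: Consonant Assimilation: voiced obstruent before voiceless consonant becomes voiceless ('zf' -> 'sf', 'df' -> 'tf'). 'pazfadfah' -> 'pasfatfah'
Rule 3: Final Devoicing: final consonant 'h' is not one of the voiced obstruents b/d/g/v/z. No change.
Final form: 'pasfatfah'

pasfatfah
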